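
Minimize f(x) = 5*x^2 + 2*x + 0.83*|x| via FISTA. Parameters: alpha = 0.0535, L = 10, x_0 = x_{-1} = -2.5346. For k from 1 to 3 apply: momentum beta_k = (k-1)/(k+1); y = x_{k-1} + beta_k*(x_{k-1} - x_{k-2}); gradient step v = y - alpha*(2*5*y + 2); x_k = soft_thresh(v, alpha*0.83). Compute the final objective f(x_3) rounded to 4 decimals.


FISTA on f(x) = 5*x^2 + 2*x + 0.83*|x|
L = 10, alpha = 0.0535
Iteration 1: beta = 0.0, y = -2.5346 + 0.0*(-2.5346 + 2.5346) = -2.5346
  grad(y) = -23.346, v = y - alpha*grad = -1.2856
  prox(v) = soft_thresh(-1.2856, 0.0444) = -1.2412
Iteration 2: beta = 0.3333, y = -1.2412 + 0.3333*(-1.2412 + 2.5346) = -0.81
  grad(y) = -6.1005, v = y - alpha*grad = -0.4837
  prox(v) = soft_thresh(-0.4837, 0.0444) = -0.4393
Iteration 3: beta = 0.5, y = -0.4393 + 0.5*(-0.4393 + 1.2412) = -0.0383
  grad(y) = 1.6169, v = y - alpha*grad = -0.1248
  prox(v) = soft_thresh(-0.1248, 0.0444) = -0.0804
f(x_3) = 5*(-0.0804)^2 + 2*(-0.0804) + 0.83*|-0.0804| = -0.0618


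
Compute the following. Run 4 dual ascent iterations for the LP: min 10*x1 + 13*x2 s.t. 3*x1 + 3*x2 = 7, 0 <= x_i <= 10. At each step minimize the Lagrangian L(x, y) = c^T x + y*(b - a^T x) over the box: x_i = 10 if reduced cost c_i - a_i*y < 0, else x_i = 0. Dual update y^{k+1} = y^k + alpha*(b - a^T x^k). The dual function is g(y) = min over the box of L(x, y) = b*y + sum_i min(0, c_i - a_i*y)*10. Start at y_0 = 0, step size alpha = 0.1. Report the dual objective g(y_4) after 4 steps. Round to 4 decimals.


Dual ascent for LP: min 10*x1 + 13*x2, 3*x1 + 3*x2 = 7, 0 <= x_i <= 10
Step 1: y^k = 0.0, reduced costs: (10.0, 13.0)
  x^k = (0.0, 0.0), subgradient = b - a^T x = 7.0
  y^{k+1} = 0.0 + 0.1*7.0 = 0.7
Step 2: y^k = 0.7, reduced costs: (7.9, 10.9)
  x^k = (0.0, 0.0), subgradient = b - a^T x = 7.0
  y^{k+1} = 0.7 + 0.1*7.0 = 1.4
Step 3: y^k = 1.4, reduced costs: (5.8, 8.8)
  x^k = (0.0, 0.0), subgradient = b - a^T x = 7.0
  y^{k+1} = 1.4 + 0.1*7.0 = 2.1
Step 4: y^k = 2.1, reduced costs: (3.7, 6.7)
  x^k = (0.0, 0.0), subgradient = b - a^T x = 7.0
  y^{k+1} = 2.1 + 0.1*7.0 = 2.8
Dual objective at y_4 = 2.8: reduced costs (1.6, 4.6), box minimizer x = (0.0, 0.0)
g(y_4) = b*y + (c1 - a1*y)*x1 + (c2 - a2*y)*x2 = 7*2.8 + 1.6*0.0 + 4.6*0.0 = 19.6 + 0.0 + 0.0 = 19.6


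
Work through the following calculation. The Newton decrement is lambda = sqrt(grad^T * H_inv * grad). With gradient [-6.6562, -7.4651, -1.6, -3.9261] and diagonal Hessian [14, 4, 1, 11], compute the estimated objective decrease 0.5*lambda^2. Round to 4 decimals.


Step 1: H is diagonal, so H^(-1) * g = [-0.4754, -1.8663, -1.6, -0.3569].
Step 2: g^T H^(-1) g = sum_i g_i^2 / H_ii
  = (-6.6562)^2/14 + (-7.4651)^2/4 + (-1.6)^2/1 + (-3.9261)^2/11
  = 3.1646 + 13.9319 + 2.56 + 1.4013 = 21.0579
Step 3: Objective decrease = 0.5 * g^T H^(-1) g = 10.5289


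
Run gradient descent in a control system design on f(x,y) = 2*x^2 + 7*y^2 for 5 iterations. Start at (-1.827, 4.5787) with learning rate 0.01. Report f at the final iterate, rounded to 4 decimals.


Gradient descent on f(x,y) = 2*x^2 + 7*y^2.
Starting point: (-1.827, 4.5787), alpha = 0.01
Step 1: grad_x = 2*2*-1.827 = -7.308, grad_y = 2*7*4.5787 = 64.1018
  x_1 = -1.827 - 0.01*-7.308 = -1.7539
  y_1 = 4.5787 - 0.01*64.1018 = 3.9377
Step 2: grad_x = 2*2*-1.7539 = -7.0157, grad_y = 2*7*3.9377 = 55.1275
  x_2 = -1.7539 - 0.01*-7.0157 = -1.6838
  y_2 = 3.9377 - 0.01*55.1275 = 3.3864
Step 3: grad_x = 2*2*-1.6838 = -6.7351, grad_y = 2*7*3.3864 = 47.4097
  x_3 = -1.6838 - 0.01*-6.7351 = -1.6164
  y_3 = 3.3864 - 0.01*47.4097 = 2.9123
Step 4: grad_x = 2*2*-1.6164 = -6.4657, grad_y = 2*7*2.9123 = 40.7723
  x_4 = -1.6164 - 0.01*-6.4657 = -1.5518
  y_4 = 2.9123 - 0.01*40.7723 = 2.5046
Step 5: grad_x = 2*2*-1.5518 = -6.207, grad_y = 2*7*2.5046 = 35.0642
  x_5 = -1.5518 - 0.01*-6.207 = -1.4897
  y_5 = 2.5046 - 0.01*35.0642 = 2.1539
f(-1.4897, 2.1539) = 2*(-1.4897)^2 + 7*2.1539^2 = 36.9147


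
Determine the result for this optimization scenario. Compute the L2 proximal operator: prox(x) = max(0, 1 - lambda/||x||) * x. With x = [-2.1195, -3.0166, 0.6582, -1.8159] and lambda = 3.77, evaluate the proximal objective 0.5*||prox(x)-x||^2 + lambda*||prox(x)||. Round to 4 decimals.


Step 1: Compute ||x||.
||x|| = 4.1621
Step 2: Compute scaling factor.
scale = max(0, 1 - 3.77/4.1621) = 0.0942
Step 3: prox(x) = [-0.1997, -0.2842, 0.062, -0.1711]
||prox(x)|| = 0.3921
Step 4: Proximal objective.
0.5*||prox-x||^2 = 7.1065
lambda*||prox|| = 1.4782
Total = 8.5846


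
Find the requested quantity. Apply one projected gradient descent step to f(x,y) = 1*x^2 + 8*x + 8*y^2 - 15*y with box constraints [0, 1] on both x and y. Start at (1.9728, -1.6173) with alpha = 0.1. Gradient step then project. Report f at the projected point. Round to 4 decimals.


Step 1: Compute gradient at (1.9728, -1.6173).
grad_x = 2*1*1.9728 + 8 = 11.9456
grad_y = 2*8*-1.6173 - 15 = -40.8768
Step 2: Gradient step.
x_raw = 1.9728 - 0.1*11.9456 = 0.7782
y_raw = -1.6173 - 0.1*-40.8768 = 2.4704
Step 3: Project onto [0, 1].
x_proj = clip(0.7782) = 0.7782
y_proj = clip(2.4704) = 1.0
Step 4: Evaluate f.
f(0.7782, 1.0) = -0.1684


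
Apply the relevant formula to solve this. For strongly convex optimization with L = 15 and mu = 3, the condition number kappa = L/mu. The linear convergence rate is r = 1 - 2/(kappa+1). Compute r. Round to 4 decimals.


Step 1: Compute the condition number.
kappa = L/mu = 15/3 = 5.0
Step 2: Compute the convergence rate.
r = 1 - 2/(kappa + 1) = 1 - 2*mu/(L + mu) = (L - mu)/(L + mu) = 12/18 = 0.6667


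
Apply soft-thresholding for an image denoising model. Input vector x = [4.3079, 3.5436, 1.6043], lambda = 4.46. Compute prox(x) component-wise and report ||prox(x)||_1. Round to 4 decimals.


Soft-thresholding with lambda = 4.46:
prox(4.3079) = sign(4.3079)*max(|4.3079| - 4.46, 0) = 0.0
prox(3.5436) = sign(3.5436)*max(|3.5436| - 4.46, 0) = 0.0
prox(1.6043) = sign(1.6043)*max(|1.6043| - 4.46, 0) = 0.0
prox(x) = [0.0, 0.0, 0.0]
||prox(x)||_1 = 0.0 + 0.0 + 0.0 = 0.0


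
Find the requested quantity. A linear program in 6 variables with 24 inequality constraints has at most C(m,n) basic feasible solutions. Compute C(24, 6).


Each vertex corresponds to some choice of n active constraints out of m, so the number of vertices is at most C(m, n) = m! / (n!(m-n)!).
m = 24, n = 6
Numerator: 24 * 23 * 22 * 21 * 20 * 19
Denominator: 6! = 720
C(24, 6) = 134596


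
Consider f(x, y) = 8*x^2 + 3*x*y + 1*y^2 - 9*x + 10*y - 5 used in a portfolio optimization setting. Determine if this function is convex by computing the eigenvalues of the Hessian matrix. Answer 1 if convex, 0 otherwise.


The Hessian of f(x,y) = 8*x^2 + 3*x*y + 1*y^2 - 9*x + 10*y - 5 is:
H = [[16, 3], [3, 2]]
Trace = 16 + 2 = 18
Determinant = 16*2 - (3)^2 = 23
Discriminant = (18)^2 - 4*23 = 232.0
Eigenvalues: lambda_1 = 1.3842, lambda_2 = 16.6158
The function is convex.

1


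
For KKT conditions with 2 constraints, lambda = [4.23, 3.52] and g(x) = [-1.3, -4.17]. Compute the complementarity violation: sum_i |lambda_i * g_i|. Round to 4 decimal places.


KKT complementary slackness check:
lambda_1 * g_1 = 4.23 * -1.3 = -5.499
lambda_2 * g_2 = 3.52 * -4.17 = -14.6784
Total violation = 5.499 + 14.6784 = 20.1774


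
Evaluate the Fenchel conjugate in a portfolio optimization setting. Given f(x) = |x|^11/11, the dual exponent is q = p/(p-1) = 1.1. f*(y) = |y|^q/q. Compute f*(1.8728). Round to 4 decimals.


The conjugate exponent q satisfies 1/p + 1/q = 1.
p = 11, so q = 11/(11 - 1) = 1.1
|y|^q = 1.8728^1.1 = 1.9941
f*(1.8728) = 1.9941 / 1.1 = 1.8128


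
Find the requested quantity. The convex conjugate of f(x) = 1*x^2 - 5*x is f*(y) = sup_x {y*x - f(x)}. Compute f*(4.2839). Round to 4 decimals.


f*(y) = sup_x {y*x - a*x^2 - b*x} = sup_x {(y-b)*x - a*x^2}
FOC: (y - b) - 2a*x = 0 => x* = (y - b)/(2a)
x* = (4.2839 + 5)/(2*1) = 4.642
f*(4.2839) = (y-b)^2/(4a) = (4.2839 + 5)^2/(4*1)
= 86.1908/4 = 21.5477


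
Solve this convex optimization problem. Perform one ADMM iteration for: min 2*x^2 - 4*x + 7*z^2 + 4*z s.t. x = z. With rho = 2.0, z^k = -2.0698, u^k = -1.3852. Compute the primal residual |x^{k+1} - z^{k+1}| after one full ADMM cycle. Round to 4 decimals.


ADMM iteration with rho = 2.0, z^k = -2.0698, u^k = -1.3852
Step 1: x-update.
Minimize 2*x^2 - 4*x + (2.0/2)*(x + 2.0698 - 1.3852)^2
FOC: (2*2 + 2.0)*x = 4 + 2.0*(-2.0698 + 1.3852)
x^{k+1} = 0.4385
Step 2: z-update.
Minimize 7*z^2 + 4*z + (2.0/2)*(0.4385 - z - 1.3852)^2
FOC: (2*7 + 2.0)*z = -4 + 2.0*(0.4385 - 1.3852)
z^{k+1} = -0.3683
Step 3: u-update.
u^{k+1} = -1.3852 + 0.4385 + 0.3683 = -0.5784
Step 4: Primal residual = |0.4385 + 0.3683| = 0.8068


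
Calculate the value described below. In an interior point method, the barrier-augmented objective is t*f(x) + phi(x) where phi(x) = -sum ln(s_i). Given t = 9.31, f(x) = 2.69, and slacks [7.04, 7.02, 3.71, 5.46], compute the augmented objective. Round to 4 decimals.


Step 1: Compute log-barrier.
ln values: [1.9516, 1.9488, 1.311, 1.6974]
phi = -(1.9516 + 1.9488 + 1.311 + 1.6974) = -6.9089
Step 2: Compute augmented objective.
t*f(x) = 9.31*2.69 = 25.0439
Total = 25.0439 - 6.9089 = 18.135


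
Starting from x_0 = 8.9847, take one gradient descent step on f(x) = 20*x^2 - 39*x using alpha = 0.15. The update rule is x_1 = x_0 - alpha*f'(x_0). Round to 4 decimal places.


We compute the gradient at x_0 and apply the update.
f'(x) = 40*x - 39
f'(8.9847) = 40*8.9847 - 39 = 320.388
x_1 = 8.9847 - 0.15*320.388 = -39.0735


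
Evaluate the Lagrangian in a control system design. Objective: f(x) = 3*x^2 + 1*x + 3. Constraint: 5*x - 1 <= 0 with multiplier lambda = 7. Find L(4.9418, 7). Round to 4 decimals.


Step 1: Evaluate f(x).
f(4.9418) = 3*4.9418^2 + 1*4.9418 + 3 = 81.206
Step 2: Evaluate g(x).
g(4.9418) = 5*4.9418 - 1 = 23.709
Step 3: Compute Lagrangian.
L = 81.206 + 7*23.709 = 247.169


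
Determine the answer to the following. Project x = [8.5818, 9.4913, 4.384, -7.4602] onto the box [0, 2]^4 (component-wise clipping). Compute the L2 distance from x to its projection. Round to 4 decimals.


Project each component onto [0, 2].
clip(8.5818) = 2.0, clip(9.4913) = 2.0, clip(4.384) = 2.0, clip(-7.4602) = 0.0
Projection = [2.0, 2.0, 2.0, 0.0]
Squared diffs: [43.3201, 56.1196, 5.6835, 55.6546]
Distance = sqrt(160.7778) = 12.6798


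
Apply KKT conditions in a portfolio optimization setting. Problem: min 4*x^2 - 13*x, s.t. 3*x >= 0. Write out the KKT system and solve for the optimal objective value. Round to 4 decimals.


Step 1: Try lambda = 0 (constraint inactive).
Stationarity: 2*4*x - 13 = 0
x* = 13/(2*4) = 1.625
Check constraint: 3*1.625 = 4.875 >= 0 -- satisfied.
Step 2: Compute optimal value.
f(x*) = 4*1.625^2 - 13*1.625 = -10.5625


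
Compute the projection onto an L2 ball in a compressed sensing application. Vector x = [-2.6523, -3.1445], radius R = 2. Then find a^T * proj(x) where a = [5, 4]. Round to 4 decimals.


Step 1: Compute ||x|| (intermediates to 6 decimals).
||x|| = sqrt((-2.6523)^2 + (-3.1445)^2) = 4.113706
Step 2: Project.
Since ||x|| > R, scale = R/||x|| = 2/4.113706 = 0.48618, proj(x) = scale * x
proj(x) = [-1.289495, -1.528793]
Step 3: Dot product.
a^T * proj(x) = 5*(-1.289495) + 4*(-1.528793) = -12.5626


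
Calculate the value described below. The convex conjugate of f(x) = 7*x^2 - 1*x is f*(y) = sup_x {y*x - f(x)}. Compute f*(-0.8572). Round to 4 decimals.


f*(y) = sup_x {y*x - a*x^2 - b*x} = sup_x {(y-b)*x - a*x^2}
FOC: (y - b) - 2a*x = 0 => x* = (y - b)/(2a)
x* = (-0.8572 + 1)/(2*7) = 0.0102
f*(-0.8572) = (y-b)^2/(4a) = (-0.8572 + 1)^2/(4*7)
= 0.0204/28 = 0.0007


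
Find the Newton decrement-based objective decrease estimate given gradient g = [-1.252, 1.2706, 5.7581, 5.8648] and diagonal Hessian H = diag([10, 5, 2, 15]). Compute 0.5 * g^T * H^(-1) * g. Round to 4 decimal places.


Step 1: H is diagonal, so H^(-1) * g = [-0.1252, 0.2541, 2.8791, 0.391].
Step 2: g^T H^(-1) g = sum_i g_i^2 / H_ii
  = (-1.252)^2/10 + (1.2706)^2/5 + (5.7581)^2/2 + (5.8648)^2/15
  = 0.1568 + 0.3229 + 16.5779 + 2.2931 = 19.3506
Step 3: Objective decrease = 0.5 * g^T H^(-1) g = 9.6753


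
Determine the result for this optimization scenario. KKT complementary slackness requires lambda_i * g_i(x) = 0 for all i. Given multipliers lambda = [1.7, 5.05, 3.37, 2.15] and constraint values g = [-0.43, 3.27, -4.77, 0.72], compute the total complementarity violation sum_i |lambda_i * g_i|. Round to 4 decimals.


KKT complementary slackness check:
lambda_1 * g_1 = 1.7 * -0.43 = -0.731
lambda_2 * g_2 = 5.05 * 3.27 = 16.5135
lambda_3 * g_3 = 3.37 * -4.77 = -16.0749
lambda_4 * g_4 = 2.15 * 0.72 = 1.548
Total violation = 0.731 + 16.5135 + 16.0749 + 1.548 = 34.8674


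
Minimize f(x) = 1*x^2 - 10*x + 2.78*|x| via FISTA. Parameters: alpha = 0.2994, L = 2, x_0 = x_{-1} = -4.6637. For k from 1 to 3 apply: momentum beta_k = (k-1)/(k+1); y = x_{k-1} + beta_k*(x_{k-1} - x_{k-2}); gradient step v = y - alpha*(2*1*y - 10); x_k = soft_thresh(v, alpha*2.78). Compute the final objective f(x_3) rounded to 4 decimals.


FISTA on f(x) = 1*x^2 - 10*x + 2.78*|x|
L = 2, alpha = 0.2994
Iteration 1: beta = 0.0, y = -4.6637 + 0.0*(-4.6637 + 4.6637) = -4.6637
  grad(y) = -19.3274, v = y - alpha*grad = 1.1229
  prox(v) = soft_thresh(1.1229, 0.8323) = 0.2906
Iteration 2: beta = 0.3333, y = 0.2906 + 0.3333*(0.2906 + 4.6637) = 1.942
  grad(y) = -6.116, v = y - alpha*grad = 3.7731
  prox(v) = soft_thresh(3.7731, 0.8323) = 2.9408
Iteration 3: beta = 0.5, y = 2.9408 + 0.5*(2.9408 - 0.2906) = 4.2659
  grad(y) = -1.4682, v = y - alpha*grad = 4.7055
  prox(v) = soft_thresh(4.7055, 0.8323) = 3.8732
f(x_3) = 1*3.8732^2 - 10*3.8732 + 2.78*|3.8732| = -12.9629


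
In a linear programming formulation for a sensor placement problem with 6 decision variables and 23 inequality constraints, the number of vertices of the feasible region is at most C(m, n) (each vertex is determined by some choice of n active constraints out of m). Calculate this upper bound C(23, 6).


Each vertex corresponds to some choice of n active constraints out of m, so the number of vertices is at most C(m, n) = m! / (n!(m-n)!).
m = 23, n = 6
Numerator: 23 * 22 * 21 * 20 * 19 * 18
Denominator: 6! = 720
C(23, 6) = 100947


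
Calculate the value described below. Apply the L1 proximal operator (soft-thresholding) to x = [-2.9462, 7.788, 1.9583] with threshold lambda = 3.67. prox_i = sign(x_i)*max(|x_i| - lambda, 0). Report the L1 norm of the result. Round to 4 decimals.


Soft-thresholding with lambda = 3.67:
prox(-2.9462) = sign(-2.9462)*max(|-2.9462| - 3.67, 0) = 0.0
prox(7.788) = sign(7.788)*max(|7.788| - 3.67, 0) = 4.118
prox(1.9583) = sign(1.9583)*max(|1.9583| - 3.67, 0) = 0.0
prox(x) = [0.0, 4.118, 0.0]
||prox(x)||_1 = 0.0 + 4.118 + 0.0 = 4.118


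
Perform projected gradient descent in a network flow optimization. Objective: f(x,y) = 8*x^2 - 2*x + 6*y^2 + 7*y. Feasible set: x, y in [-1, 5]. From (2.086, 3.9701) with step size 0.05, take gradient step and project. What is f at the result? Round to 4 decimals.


Step 1: Compute gradient at (2.086, 3.9701).
grad_x = 2*8*2.086 - 2 = 31.376
grad_y = 2*6*3.9701 + 7 = 54.6412
Step 2: Gradient step.
x_raw = 2.086 - 0.05*31.376 = 0.5172
y_raw = 3.9701 - 0.05*54.6412 = 1.238
Step 3: Project onto [-1, 5].
x_proj = clip(0.5172) = 0.5172
y_proj = clip(1.238) = 1.238
Step 4: Evaluate f.
f(0.5172, 1.238) = 18.9683


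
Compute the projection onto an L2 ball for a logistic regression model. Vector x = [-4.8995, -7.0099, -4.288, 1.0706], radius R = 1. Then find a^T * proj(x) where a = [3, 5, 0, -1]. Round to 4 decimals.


Step 1: Compute ||x|| (intermediates to 6 decimals).
||x|| = sqrt((-4.8995)^2 + (-7.0099)^2 + (-4.288)^2 + 1.0706^2) = 9.626886
Step 2: Project.
Since ||x|| > R, scale = R/||x|| = 1/9.626886 = 0.103876, proj(x) = scale * x
proj(x) = [-0.50894, -0.72816, -0.44542, 0.11121]
Step 3: Dot product.
a^T * proj(x) = 3*(-0.50894) + 5*(-0.72816) + 0*(-0.44542) - 1*0.11121 = -5.2788


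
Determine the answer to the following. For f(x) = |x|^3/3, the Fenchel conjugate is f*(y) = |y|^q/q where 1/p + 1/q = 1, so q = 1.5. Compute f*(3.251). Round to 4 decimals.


The conjugate exponent q satisfies 1/p + 1/q = 1.
p = 3, so q = 3/(3 - 1) = 1.5
|y|^q = 3.251^1.5 = 5.8617
f*(3.251) = 5.8617 / 1.5 = 3.9078


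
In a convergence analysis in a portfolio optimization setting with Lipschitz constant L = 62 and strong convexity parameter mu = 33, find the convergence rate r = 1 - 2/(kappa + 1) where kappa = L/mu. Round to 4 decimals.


Step 1: Compute the condition number.
kappa = L/mu = 62/33 = 1.8788
Step 2: Compute the convergence rate.
r = 1 - 2/(kappa + 1) = 1 - 2*mu/(L + mu) = (L - mu)/(L + mu) = 29/95 = 0.3053


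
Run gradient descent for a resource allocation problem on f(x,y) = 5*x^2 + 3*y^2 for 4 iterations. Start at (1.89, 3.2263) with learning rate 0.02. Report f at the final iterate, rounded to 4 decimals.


Gradient descent on f(x,y) = 5*x^2 + 3*y^2.
Starting point: (1.89, 3.2263), alpha = 0.02
Step 1: grad_x = 2*5*1.89 = 18.9, grad_y = 2*3*3.2263 = 19.3578
  x_1 = 1.89 - 0.02*18.9 = 1.512
  y_1 = 3.2263 - 0.02*19.3578 = 2.8391
Step 2: grad_x = 2*5*1.512 = 15.12, grad_y = 2*3*2.8391 = 17.0349
  x_2 = 1.512 - 0.02*15.12 = 1.2096
  y_2 = 2.8391 - 0.02*17.0349 = 2.4984
Step 3: grad_x = 2*5*1.2096 = 12.096, grad_y = 2*3*2.4984 = 14.9907
  x_3 = 1.2096 - 0.02*12.096 = 0.9677
  y_3 = 2.4984 - 0.02*14.9907 = 2.1986
Step 4: grad_x = 2*5*0.9677 = 9.6768, grad_y = 2*3*2.1986 = 13.1918
  x_4 = 0.9677 - 0.02*9.6768 = 0.7741
  y_4 = 2.1986 - 0.02*13.1918 = 1.9348
f(0.7741, 1.9348) = 5*0.7741^2 + 3*1.9348^2 = 14.2268


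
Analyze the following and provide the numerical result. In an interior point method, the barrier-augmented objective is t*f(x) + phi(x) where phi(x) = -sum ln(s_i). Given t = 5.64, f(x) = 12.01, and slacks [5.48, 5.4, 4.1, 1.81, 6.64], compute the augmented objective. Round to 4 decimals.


Step 1: Compute log-barrier.
ln values: [1.7011, 1.6864, 1.411, 0.5933, 1.8931]
phi = -(1.7011 + 1.6864 + 1.411 + 0.5933 + 1.8931) = -7.2849
Step 2: Compute augmented objective.
t*f(x) = 5.64*12.01 = 67.7364
Total = 67.7364 - 7.2849 = 60.4515


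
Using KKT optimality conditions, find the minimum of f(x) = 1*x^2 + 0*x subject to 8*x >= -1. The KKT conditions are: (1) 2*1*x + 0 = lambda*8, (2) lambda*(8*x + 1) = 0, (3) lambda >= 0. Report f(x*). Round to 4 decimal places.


Step 1: Try lambda = 0 (constraint inactive).
Stationarity: 2*1*x + 0 = 0
x* = 0/(2*1) = 0.0
Check constraint: 8*0.0 = 0.0 >= -1 -- satisfied.
Step 2: Compute optimal value.
f(x*) = 1*0.0^2 + 0*0.0 = 0.0


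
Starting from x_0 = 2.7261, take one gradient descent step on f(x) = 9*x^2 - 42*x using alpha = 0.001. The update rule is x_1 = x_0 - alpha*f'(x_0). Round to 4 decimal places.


We compute the gradient at x_0 and apply the update.
f'(x) = 18*x - 42
f'(2.7261) = 18*2.7261 - 42 = 7.0698
x_1 = 2.7261 - 0.001*7.0698 = 2.719


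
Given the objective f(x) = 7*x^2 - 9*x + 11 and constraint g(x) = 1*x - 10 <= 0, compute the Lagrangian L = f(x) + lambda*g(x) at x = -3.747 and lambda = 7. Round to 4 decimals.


Step 1: Evaluate f(x).
f(-3.747) = 7*(-3.747)^2 - 9*(-3.747) + 11 = 143.0031
Step 2: Evaluate g(x).
g(-3.747) = 1*-3.747 - 10 = -13.747
Step 3: Compute Lagrangian.
L = 143.0031 + 7*-13.747 = 46.7741


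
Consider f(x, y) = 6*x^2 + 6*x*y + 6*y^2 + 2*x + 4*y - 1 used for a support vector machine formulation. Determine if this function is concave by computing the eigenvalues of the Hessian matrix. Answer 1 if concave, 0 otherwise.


The Hessian of f(x,y) = 6*x^2 + 6*x*y + 6*y^2 + 2*x + 4*y - 1 is:
H = [[12, 6], [6, 12]]
Trace = 12 + 12 = 24
Determinant = 12*12 - (6)^2 = 108
Discriminant = (24)^2 - 4*108 = 144.0
Eigenvalues: lambda_1 = 6.0, lambda_2 = 18.0
The function is not concave.

0


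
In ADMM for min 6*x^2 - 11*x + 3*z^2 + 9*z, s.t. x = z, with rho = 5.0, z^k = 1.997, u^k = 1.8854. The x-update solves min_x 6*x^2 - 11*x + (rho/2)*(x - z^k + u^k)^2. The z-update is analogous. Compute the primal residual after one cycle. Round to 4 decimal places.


ADMM iteration with rho = 5.0, z^k = 1.997, u^k = 1.8854
Step 1: x-update.
Minimize 6*x^2 - 11*x + (5.0/2)*(x - 1.997 + 1.8854)^2
FOC: (2*6 + 5.0)*x = 11 + 5.0*(1.997 - 1.8854)
x^{k+1} = 0.6799
Step 2: z-update.
Minimize 3*z^2 + 9*z + (5.0/2)*(0.6799 - z + 1.8854)^2
FOC: (2*3 + 5.0)*z = -9 + 5.0*(0.6799 + 1.8854)
z^{k+1} = 0.3479
Step 3: u-update.
u^{k+1} = 1.8854 + 0.6799 - 0.3479 = 2.2174
Step 4: Primal residual = |0.6799 - 0.3479| = 0.332


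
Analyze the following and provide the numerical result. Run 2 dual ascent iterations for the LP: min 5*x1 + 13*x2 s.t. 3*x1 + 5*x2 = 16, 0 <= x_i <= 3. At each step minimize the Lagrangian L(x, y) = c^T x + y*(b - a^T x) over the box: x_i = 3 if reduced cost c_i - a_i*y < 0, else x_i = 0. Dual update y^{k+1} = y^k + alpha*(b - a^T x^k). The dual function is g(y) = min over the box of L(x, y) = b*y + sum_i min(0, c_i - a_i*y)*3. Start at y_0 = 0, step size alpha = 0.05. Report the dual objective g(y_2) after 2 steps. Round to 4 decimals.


Dual ascent for LP: min 5*x1 + 13*x2, 3*x1 + 5*x2 = 16, 0 <= x_i <= 3
Step 1: y^k = 0.0, reduced costs: (5.0, 13.0)
  x^k = (0.0, 0.0), subgradient = b - a^T x = 16.0
  y^{k+1} = 0.0 + 0.05*16.0 = 0.8
Step 2: y^k = 0.8, reduced costs: (2.6, 9.0)
  x^k = (0.0, 0.0), subgradient = b - a^T x = 16.0
  y^{k+1} = 0.8 + 0.05*16.0 = 1.6
Dual objective at y_2 = 1.6: reduced costs (0.2, 5.0), box minimizer x = (0.0, 0.0)
g(y_2) = b*y + (c1 - a1*y)*x1 + (c2 - a2*y)*x2 = 16*1.6 + 0.2*0.0 + 5.0*0.0 = 25.6 + 0.0 + 0.0 = 25.6


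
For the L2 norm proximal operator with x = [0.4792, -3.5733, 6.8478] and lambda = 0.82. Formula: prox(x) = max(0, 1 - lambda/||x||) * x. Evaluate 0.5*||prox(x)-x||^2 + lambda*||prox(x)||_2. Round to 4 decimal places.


Step 1: Compute ||x||.
||x|| = 7.7389
Step 2: Compute scaling factor.
scale = max(0, 1 - 0.82/7.7389) = 0.894
Step 3: prox(x) = [0.4284, -3.1947, 6.1222]
||prox(x)|| = 6.9189
Step 4: Proximal objective.
0.5*||prox-x||^2 = 0.3362
lambda*||prox|| = 5.6735
Total = 6.0097


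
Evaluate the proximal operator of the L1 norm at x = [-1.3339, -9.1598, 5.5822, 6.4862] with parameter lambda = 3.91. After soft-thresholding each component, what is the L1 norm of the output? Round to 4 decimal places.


Soft-thresholding with lambda = 3.91:
prox(-1.3339) = sign(-1.3339)*max(|-1.3339| - 3.91, 0) = 0.0
prox(-9.1598) = sign(-9.1598)*max(|-9.1598| - 3.91, 0) = -5.2498
prox(5.5822) = sign(5.5822)*max(|5.5822| - 3.91, 0) = 1.6722
prox(6.4862) = sign(6.4862)*max(|6.4862| - 3.91, 0) = 2.5762
prox(x) = [0.0, -5.2498, 1.6722, 2.5762]
||prox(x)||_1 = 0.0 + 5.2498 + 1.6722 + 2.5762 = 9.4982


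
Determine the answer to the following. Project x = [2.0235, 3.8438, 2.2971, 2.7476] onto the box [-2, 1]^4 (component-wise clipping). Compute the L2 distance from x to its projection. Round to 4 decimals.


Project each component onto [-2, 1].
clip(2.0235) = 1.0, clip(3.8438) = 1.0, clip(2.2971) = 1.0, clip(2.7476) = 1.0
Projection = [1.0, 1.0, 1.0, 1.0]
Squared diffs: [1.0476, 8.0872, 1.6825, 3.0541]
Distance = sqrt(13.8714) = 3.7244


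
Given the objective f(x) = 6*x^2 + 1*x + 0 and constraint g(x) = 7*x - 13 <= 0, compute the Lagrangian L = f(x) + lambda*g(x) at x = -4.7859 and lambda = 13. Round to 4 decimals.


Step 1: Evaluate f(x).
f(-4.7859) = 6*(-4.7859)^2 + 1*(-4.7859) + 0 = 132.6431
Step 2: Evaluate g(x).
g(-4.7859) = 7*-4.7859 - 13 = -46.5013
Step 3: Compute Lagrangian.
L = 132.6431 + 13*-46.5013 = -471.8738


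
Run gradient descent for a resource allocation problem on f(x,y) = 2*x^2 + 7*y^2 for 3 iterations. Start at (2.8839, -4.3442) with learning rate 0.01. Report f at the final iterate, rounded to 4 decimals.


Gradient descent on f(x,y) = 2*x^2 + 7*y^2.
Starting point: (2.8839, -4.3442), alpha = 0.01
Step 1: grad_x = 2*2*2.8839 = 11.5356, grad_y = 2*7*-4.3442 = -60.8188
  x_1 = 2.8839 - 0.01*11.5356 = 2.7685
  y_1 = -4.3442 - 0.01*-60.8188 = -3.736
Step 2: grad_x = 2*2*2.7685 = 11.0742, grad_y = 2*7*-3.736 = -52.3042
  x_2 = 2.7685 - 0.01*11.0742 = 2.6578
  y_2 = -3.736 - 0.01*-52.3042 = -3.213
Step 3: grad_x = 2*2*2.6578 = 10.6312, grad_y = 2*7*-3.213 = -44.9816
  x_3 = 2.6578 - 0.01*10.6312 = 2.5515
  y_3 = -3.213 - 0.01*-44.9816 = -2.7632
f(2.5515, -2.7632) = 2*2.5515^2 + 7*(-2.7632)^2 = 66.4654


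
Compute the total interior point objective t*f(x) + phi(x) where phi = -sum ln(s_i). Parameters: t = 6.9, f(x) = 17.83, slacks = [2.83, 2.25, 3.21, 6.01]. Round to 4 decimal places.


Step 1: Compute log-barrier.
ln values: [1.0403, 0.8109, 1.1663, 1.7934]
phi = -(1.0403 + 0.8109 + 1.1663 + 1.7934) = -4.8109
Step 2: Compute augmented objective.
t*f(x) = 6.9*17.83 = 123.027
Total = 123.027 - 4.8109 = 118.2161


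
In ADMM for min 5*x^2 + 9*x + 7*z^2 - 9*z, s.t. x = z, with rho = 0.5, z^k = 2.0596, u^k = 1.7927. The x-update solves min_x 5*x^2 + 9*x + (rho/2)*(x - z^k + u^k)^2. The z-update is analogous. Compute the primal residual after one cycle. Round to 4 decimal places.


ADMM iteration with rho = 0.5, z^k = 2.0596, u^k = 1.7927
Step 1: x-update.
Minimize 5*x^2 + 9*x + (0.5/2)*(x - 2.0596 + 1.7927)^2
FOC: (2*5 + 0.5)*x = -9 + 0.5*(2.0596 - 1.7927)
x^{k+1} = -0.8444
Step 2: z-update.
Minimize 7*z^2 - 9*z + (0.5/2)*(-0.8444 - z + 1.7927)^2
FOC: (2*7 + 0.5)*z = 9 + 0.5*(-0.8444 + 1.7927)
z^{k+1} = 0.6534
Step 3: u-update.
u^{k+1} = 1.7927 - 0.8444 - 0.6534 = 0.2949
Step 4: Primal residual = |-0.8444 - 0.6534| = 1.4978


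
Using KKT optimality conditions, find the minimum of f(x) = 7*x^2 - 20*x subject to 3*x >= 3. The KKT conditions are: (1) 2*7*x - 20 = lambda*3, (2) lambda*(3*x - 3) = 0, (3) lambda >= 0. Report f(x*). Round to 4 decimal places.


Step 1: Try lambda = 0 (constraint inactive).
Stationarity: 2*7*x - 20 = 0
x* = 20/(2*7) = 10/7 = 1.4286 (rounded; the exact value 10/7 is used below)
Check constraint: 3*1.4286 = 4.2858 >= 3 -- satisfied.
Step 2: Compute optimal value.
f(x*) = 7*(10/7)^2 - 20*(10/7) = -14.2857


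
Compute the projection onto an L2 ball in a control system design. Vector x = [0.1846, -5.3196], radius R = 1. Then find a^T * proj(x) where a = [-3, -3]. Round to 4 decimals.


Step 1: Compute ||x|| (intermediates to 6 decimals).
||x|| = sqrt(0.1846^2 + (-5.3196)^2) = 5.322802
Step 2: Project.
Since ||x|| > R, scale = R/||x|| = 1/5.322802 = 0.187871, proj(x) = scale * x
proj(x) = [0.034681, -0.999399]
Step 3: Dot product.
a^T * proj(x) = -3*0.034681 - 3*(-0.999399) = 2.8942


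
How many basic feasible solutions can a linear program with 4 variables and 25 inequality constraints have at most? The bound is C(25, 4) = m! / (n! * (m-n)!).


Each vertex corresponds to some choice of n active constraints out of m, so the number of vertices is at most C(m, n) = m! / (n!(m-n)!).
m = 25, n = 4
Numerator: 25 * 24 * 23 * 22
Denominator: 4! = 24
C(25, 4) = 12650


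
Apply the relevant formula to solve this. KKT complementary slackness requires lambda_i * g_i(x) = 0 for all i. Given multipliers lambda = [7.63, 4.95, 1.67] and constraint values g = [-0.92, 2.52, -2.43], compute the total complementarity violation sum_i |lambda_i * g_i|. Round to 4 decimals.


KKT complementary slackness check:
lambda_1 * g_1 = 7.63 * -0.92 = -7.0196
lambda_2 * g_2 = 4.95 * 2.52 = 12.474
lambda_3 * g_3 = 1.67 * -2.43 = -4.0581
Total violation = 7.0196 + 12.474 + 4.0581 = 23.5517


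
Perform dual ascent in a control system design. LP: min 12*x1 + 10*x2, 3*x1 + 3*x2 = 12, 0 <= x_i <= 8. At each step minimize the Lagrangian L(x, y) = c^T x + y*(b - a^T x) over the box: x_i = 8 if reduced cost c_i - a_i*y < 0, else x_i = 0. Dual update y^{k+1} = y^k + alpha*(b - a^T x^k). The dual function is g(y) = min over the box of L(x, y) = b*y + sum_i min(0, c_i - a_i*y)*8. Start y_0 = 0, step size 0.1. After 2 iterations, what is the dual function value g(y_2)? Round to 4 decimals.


Dual ascent for LP: min 12*x1 + 10*x2, 3*x1 + 3*x2 = 12, 0 <= x_i <= 8
Step 1: y^k = 0.0, reduced costs: (12.0, 10.0)
  x^k = (0.0, 0.0), subgradient = b - a^T x = 12.0
  y^{k+1} = 0.0 + 0.1*12.0 = 1.2
Step 2: y^k = 1.2, reduced costs: (8.4, 6.4)
  x^k = (0.0, 0.0), subgradient = b - a^T x = 12.0
  y^{k+1} = 1.2 + 0.1*12.0 = 2.4
Dual objective at y_2 = 2.4: reduced costs (4.8, 2.8), box minimizer x = (0.0, 0.0)
g(y_2) = b*y + (c1 - a1*y)*x1 + (c2 - a2*y)*x2 = 12*2.4 + 4.8*0.0 + 2.8*0.0 = 28.8 + 0.0 + 0.0 = 28.8


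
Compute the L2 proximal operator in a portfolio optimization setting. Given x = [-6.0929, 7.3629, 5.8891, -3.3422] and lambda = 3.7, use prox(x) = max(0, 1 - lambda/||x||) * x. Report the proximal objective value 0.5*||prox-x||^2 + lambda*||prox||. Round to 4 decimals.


Step 1: Compute ||x||.
||x|| = 11.7127
Step 2: Compute scaling factor.
scale = max(0, 1 - 3.7/11.7127) = 0.6841
Step 3: prox(x) = [-4.1682, 5.037, 4.0288, -2.2864]
||prox(x)|| = 8.0127
Step 4: Proximal objective.
0.5*||prox-x||^2 = 6.845
lambda*||prox|| = 29.647
Total = 36.492


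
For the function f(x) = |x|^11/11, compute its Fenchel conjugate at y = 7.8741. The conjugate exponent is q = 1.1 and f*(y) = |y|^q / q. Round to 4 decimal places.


The conjugate exponent q satisfies 1/p + 1/q = 1.
p = 11, so q = 11/(11 - 1) = 1.1
|y|^q = 7.8741^1.1 = 9.6788
f*(7.8741) = 9.6788 / 1.1 = 8.7989


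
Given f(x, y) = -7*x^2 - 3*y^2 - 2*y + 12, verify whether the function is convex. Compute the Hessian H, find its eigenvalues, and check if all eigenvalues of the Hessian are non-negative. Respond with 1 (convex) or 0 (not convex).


The Hessian of f(x,y) = -7*x^2 - 3*y^2 - 2*y + 12 is:
H = [[-14, 0], [0, -6]]
Trace = -14 - 6 = -20
Determinant = -14*-6 - (0)^2 = 84
Discriminant = (-20)^2 - 4*84 = 64.0
Eigenvalues: lambda_1 = -14.0, lambda_2 = -6.0
The function is not convex.

0


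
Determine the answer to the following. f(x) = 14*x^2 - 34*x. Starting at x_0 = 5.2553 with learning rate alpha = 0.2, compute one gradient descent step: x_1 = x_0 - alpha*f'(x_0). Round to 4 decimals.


We compute the gradient at x_0 and apply the update.
f'(x) = 28*x - 34
f'(5.2553) = 28*5.2553 - 34 = 113.1484
x_1 = 5.2553 - 0.2*113.1484 = -17.3744


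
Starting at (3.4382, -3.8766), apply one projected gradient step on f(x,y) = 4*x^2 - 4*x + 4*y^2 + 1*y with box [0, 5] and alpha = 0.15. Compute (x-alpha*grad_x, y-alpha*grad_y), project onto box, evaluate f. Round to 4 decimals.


Step 1: Compute gradient at (3.4382, -3.8766).
grad_x = 2*4*3.4382 - 4 = 23.5056
grad_y = 2*4*-3.8766 + 1 = -30.0128
Step 2: Gradient step.
x_raw = 3.4382 - 0.15*23.5056 = -0.0876
y_raw = -3.8766 - 0.15*-30.0128 = 0.6253
Step 3: Project onto [0, 5].
x_proj = clip(-0.0876) = 0.0
y_proj = clip(0.6253) = 0.6253
Step 4: Evaluate f.
f(0.0, 0.6253) = 2.1894


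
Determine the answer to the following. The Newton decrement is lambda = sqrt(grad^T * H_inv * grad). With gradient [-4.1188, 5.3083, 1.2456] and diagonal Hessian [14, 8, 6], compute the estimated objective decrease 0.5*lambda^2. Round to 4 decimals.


Step 1: H is diagonal, so H^(-1) * g = [-0.2942, 0.6635, 0.2076].
Step 2: g^T H^(-1) g = sum_i g_i^2 / H_ii
  = (-4.1188)^2/14 + (5.3083)^2/8 + (1.2456)^2/6
  = 1.2118 + 3.5223 + 0.2586 = 4.9926
Step 3: Objective decrease = 0.5 * g^T H^(-1) g = 2.4963


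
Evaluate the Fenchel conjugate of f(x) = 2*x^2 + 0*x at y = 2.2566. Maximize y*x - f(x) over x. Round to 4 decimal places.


f*(y) = sup_x {y*x - a*x^2 - b*x} = sup_x {(y-b)*x - a*x^2}
FOC: (y - b) - 2a*x = 0 => x* = (y - b)/(2a)
x* = (2.2566 - 0)/(2*2) = 0.5642
f*(2.2566) = (y-b)^2/(4a) = (2.2566 - 0)^2/(4*2)
= 5.0922/8 = 0.6365


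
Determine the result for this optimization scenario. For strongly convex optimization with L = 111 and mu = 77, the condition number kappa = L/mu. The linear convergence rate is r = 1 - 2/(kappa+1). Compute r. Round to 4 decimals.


Step 1: Compute the condition number.
kappa = L/mu = 111/77 = 1.4416
Step 2: Compute the convergence rate.
r = 1 - 2/(kappa + 1) = 1 - 2*mu/(L + mu) = (L - mu)/(L + mu) = 34/188 = 0.1809


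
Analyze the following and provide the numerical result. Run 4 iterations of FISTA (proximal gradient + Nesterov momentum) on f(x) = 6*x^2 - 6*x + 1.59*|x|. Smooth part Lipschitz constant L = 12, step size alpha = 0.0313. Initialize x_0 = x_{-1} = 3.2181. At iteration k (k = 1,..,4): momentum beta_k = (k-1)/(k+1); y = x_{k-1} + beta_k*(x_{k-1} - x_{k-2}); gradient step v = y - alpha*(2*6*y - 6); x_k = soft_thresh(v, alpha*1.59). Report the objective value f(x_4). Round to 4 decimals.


FISTA on f(x) = 6*x^2 - 6*x + 1.59*|x|
L = 12, alpha = 0.0313
Iteration 1: beta = 0.0, y = 3.2181 + 0.0*(3.2181 - 3.2181) = 3.2181
  grad(y) = 32.6172, v = y - alpha*grad = 2.1972
  prox(v) = soft_thresh(2.1972, 0.0498) = 2.1474
Iteration 2: beta = 0.3333, y = 2.1474 + 0.3333*(2.1474 - 3.2181) = 1.7905
  grad(y) = 15.4862, v = y - alpha*grad = 1.3058
  prox(v) = soft_thresh(1.3058, 0.0498) = 1.256
Iteration 3: beta = 0.5, y = 1.256 + 0.5*(1.256 - 2.1474) = 0.8103
  grad(y) = 3.7241, v = y - alpha*grad = 0.6938
  prox(v) = soft_thresh(0.6938, 0.0498) = 0.644
Iteration 4: beta = 0.6, y = 0.644 + 0.6*(0.644 - 1.256) = 0.2768
  grad(y) = -2.6784, v = y - alpha*grad = 0.3606
  prox(v) = soft_thresh(0.3606, 0.0498) = 0.3109
f(x_4) = 6*0.3109^2 - 6*0.3109 + 1.59*|0.3109| = -0.7911


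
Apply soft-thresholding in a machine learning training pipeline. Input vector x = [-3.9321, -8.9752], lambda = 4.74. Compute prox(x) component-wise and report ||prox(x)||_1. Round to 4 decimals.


Soft-thresholding with lambda = 4.74:
prox(-3.9321) = sign(-3.9321)*max(|-3.9321| - 4.74, 0) = 0.0
prox(-8.9752) = sign(-8.9752)*max(|-8.9752| - 4.74, 0) = -4.2352
prox(x) = [0.0, -4.2352]
||prox(x)||_1 = 0.0 + 4.2352 = 4.2352


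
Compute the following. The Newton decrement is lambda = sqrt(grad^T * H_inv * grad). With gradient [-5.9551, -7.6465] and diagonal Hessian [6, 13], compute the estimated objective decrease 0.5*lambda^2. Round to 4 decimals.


Step 1: H is diagonal, so H^(-1) * g = [-0.9925, -0.5882].
Step 2: g^T H^(-1) g = sum_i g_i^2 / H_ii
  = (-5.9551)^2/6 + (-7.6465)^2/13
  = 5.9105 + 4.4976 = 10.4081
Step 3: Objective decrease = 0.5 * g^T H^(-1) g = 5.2041


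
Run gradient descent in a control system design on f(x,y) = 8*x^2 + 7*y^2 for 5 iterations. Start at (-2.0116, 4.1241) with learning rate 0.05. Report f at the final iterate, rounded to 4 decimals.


Gradient descent on f(x,y) = 8*x^2 + 7*y^2.
Starting point: (-2.0116, 4.1241), alpha = 0.05
Step 1: grad_x = 2*8*-2.0116 = -32.1856, grad_y = 2*7*4.1241 = 57.7374
  x_1 = -2.0116 - 0.05*-32.1856 = -0.4023
  y_1 = 4.1241 - 0.05*57.7374 = 1.2372
Step 2: grad_x = 2*8*-0.4023 = -6.4371, grad_y = 2*7*1.2372 = 17.3212
  x_2 = -0.4023 - 0.05*-6.4371 = -0.0805
  y_2 = 1.2372 - 0.05*17.3212 = 0.3712
Step 3: grad_x = 2*8*-0.0805 = -1.2874, grad_y = 2*7*0.3712 = 5.1964
  x_3 = -0.0805 - 0.05*-1.2874 = -0.0161
  y_3 = 0.3712 - 0.05*5.1964 = 0.1114
Step 4: grad_x = 2*8*-0.0161 = -0.2575, grad_y = 2*7*0.1114 = 1.5589
  x_4 = -0.0161 - 0.05*-0.2575 = -0.0032
  y_4 = 0.1114 - 0.05*1.5589 = 0.0334
Step 5: grad_x = 2*8*-0.0032 = -0.0515, grad_y = 2*7*0.0334 = 0.4677
  x_5 = -0.0032 - 0.05*-0.0515 = -0.0006
  y_5 = 0.0334 - 0.05*0.4677 = 0.01
f(-0.0006, 0.01) = 8*(-0.0006)^2 + 7*0.01^2 = 0.0007


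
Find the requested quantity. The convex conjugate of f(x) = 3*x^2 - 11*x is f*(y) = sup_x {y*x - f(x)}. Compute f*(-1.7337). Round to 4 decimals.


f*(y) = sup_x {y*x - a*x^2 - b*x} = sup_x {(y-b)*x - a*x^2}
FOC: (y - b) - 2a*x = 0 => x* = (y - b)/(2a)
x* = (-1.7337 + 11)/(2*3) = 1.5444
f*(-1.7337) = (y-b)^2/(4a) = (-1.7337 + 11)^2/(4*3)
= 85.8643/12 = 7.1554


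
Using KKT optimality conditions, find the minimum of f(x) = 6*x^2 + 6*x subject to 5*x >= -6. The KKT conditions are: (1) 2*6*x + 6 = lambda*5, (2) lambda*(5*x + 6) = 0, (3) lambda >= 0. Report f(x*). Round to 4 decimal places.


Step 1: Try lambda = 0 (constraint inactive).
Stationarity: 2*6*x + 6 = 0
x* = -6/(2*6) = -0.5
Check constraint: 5*-0.5 = -2.5 >= -6 -- satisfied.
Step 2: Compute optimal value.
f(x*) = 6*(-0.5)^2 + 6*(-0.5) = -1.5


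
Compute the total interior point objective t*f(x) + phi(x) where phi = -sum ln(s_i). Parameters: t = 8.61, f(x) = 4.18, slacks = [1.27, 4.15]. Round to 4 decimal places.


Step 1: Compute log-barrier.
ln values: [0.239, 1.4231]
phi = -(0.239 + 1.4231) = -1.6621
Step 2: Compute augmented objective.
t*f(x) = 8.61*4.18 = 35.9898
Total = 35.9898 - 1.6621 = 34.3277


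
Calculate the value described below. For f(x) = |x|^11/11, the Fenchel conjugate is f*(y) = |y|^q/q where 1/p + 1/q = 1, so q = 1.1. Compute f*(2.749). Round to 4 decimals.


The conjugate exponent q satisfies 1/p + 1/q = 1.
p = 11, so q = 11/(11 - 1) = 1.1
|y|^q = 2.749^1.1 = 3.0415
f*(2.749) = 3.0415 / 1.1 = 2.765


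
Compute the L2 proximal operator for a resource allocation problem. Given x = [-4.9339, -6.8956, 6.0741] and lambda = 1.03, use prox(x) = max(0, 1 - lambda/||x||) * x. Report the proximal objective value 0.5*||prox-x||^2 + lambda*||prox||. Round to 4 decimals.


Step 1: Compute ||x||.
||x|| = 10.4301
Step 2: Compute scaling factor.
scale = max(0, 1 - 1.03/10.4301) = 0.9012
Step 3: prox(x) = [-4.4467, -6.2146, 5.4743]
||prox(x)|| = 9.4001
Step 4: Proximal objective.
0.5*||prox-x||^2 = 0.5305
lambda*||prox|| = 9.6821
Total = 10.2126


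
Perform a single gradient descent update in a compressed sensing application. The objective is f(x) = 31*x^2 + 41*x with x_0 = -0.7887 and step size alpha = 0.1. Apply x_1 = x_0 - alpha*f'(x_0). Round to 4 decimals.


We compute the gradient at x_0 and apply the update.
f'(x) = 62*x + 41
f'(-0.7887) = 62*-0.7887 + 41 = -7.8994
x_1 = -0.7887 - 0.1*-7.8994 = 0.0012


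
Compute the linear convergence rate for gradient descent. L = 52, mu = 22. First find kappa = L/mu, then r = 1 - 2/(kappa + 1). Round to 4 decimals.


Step 1: Compute the condition number.
kappa = L/mu = 52/22 = 2.3636
Step 2: Compute the convergence rate.
r = 1 - 2/(kappa + 1) = 1 - 2*mu/(L + mu) = (L - mu)/(L + mu) = 30/74 = 0.4054


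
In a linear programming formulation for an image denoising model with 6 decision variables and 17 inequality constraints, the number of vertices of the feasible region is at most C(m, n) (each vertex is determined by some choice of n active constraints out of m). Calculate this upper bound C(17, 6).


Each vertex corresponds to some choice of n active constraints out of m, so the number of vertices is at most C(m, n) = m! / (n!(m-n)!).
m = 17, n = 6
Numerator: 17 * 16 * 15 * 14 * 13 * 12
Denominator: 6! = 720
C(17, 6) = 12376


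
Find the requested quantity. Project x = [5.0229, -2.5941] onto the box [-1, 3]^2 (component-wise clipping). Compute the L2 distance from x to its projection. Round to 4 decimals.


Project each component onto [-1, 3].
clip(5.0229) = 3.0, clip(-2.5941) = -1.0
Projection = [3.0, -1.0]
Squared diffs: [4.0921, 2.5412]
Distance = sqrt(6.6333) = 2.5755


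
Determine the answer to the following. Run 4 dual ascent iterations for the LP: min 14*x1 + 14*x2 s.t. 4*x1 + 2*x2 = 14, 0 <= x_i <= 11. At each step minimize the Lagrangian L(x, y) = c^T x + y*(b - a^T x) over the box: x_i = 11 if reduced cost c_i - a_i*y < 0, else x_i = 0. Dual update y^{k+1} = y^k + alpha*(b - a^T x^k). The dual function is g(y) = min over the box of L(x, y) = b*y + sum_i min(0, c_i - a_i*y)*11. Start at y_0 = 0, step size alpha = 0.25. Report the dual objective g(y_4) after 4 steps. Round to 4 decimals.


Dual ascent for LP: min 14*x1 + 14*x2, 4*x1 + 2*x2 = 14, 0 <= x_i <= 11
Step 1: y^k = 0.0, reduced costs: (14.0, 14.0)
  x^k = (0.0, 0.0), subgradient = b - a^T x = 14.0
  y^{k+1} = 0.0 + 0.25*14.0 = 3.5
Step 2: y^k = 3.5, reduced costs: (0.0, 7.0)
  x^k = (0.0, 0.0), subgradient = b - a^T x = 14.0
  y^{k+1} = 3.5 + 0.25*14.0 = 7.0
Step 3: y^k = 7.0, reduced costs: (-14.0, 0.0)
  x^k = (11.0, 0.0), subgradient = b - a^T x = -30.0
  y^{k+1} = 7.0 + 0.25*-30.0 = -0.5
Step 4: y^k = -0.5, reduced costs: (16.0, 15.0)
  x^k = (0.0, 0.0), subgradient = b - a^T x = 14.0
  y^{k+1} = -0.5 + 0.25*14.0 = 3.0
Dual objective at y_4 = 3.0: reduced costs (2.0, 8.0), box minimizer x = (0.0, 0.0)
g(y_4) = b*y + (c1 - a1*y)*x1 + (c2 - a2*y)*x2 = 14*3.0 + 2.0*0.0 + 8.0*0.0 = 42.0 + 0.0 + 0.0 = 42.0
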